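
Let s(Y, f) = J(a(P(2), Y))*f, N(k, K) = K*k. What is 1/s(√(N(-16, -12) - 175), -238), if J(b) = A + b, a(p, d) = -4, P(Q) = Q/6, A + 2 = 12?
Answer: -1/1428 ≈ -0.00070028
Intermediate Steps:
A = 10 (A = -2 + 12 = 10)
P(Q) = Q/6 (P(Q) = Q*(⅙) = Q/6)
J(b) = 10 + b
s(Y, f) = 6*f (s(Y, f) = (10 - 4)*f = 6*f)
1/s(√(N(-16, -12) - 175), -238) = 1/(6*(-238)) = 1/(-1428) = -1/1428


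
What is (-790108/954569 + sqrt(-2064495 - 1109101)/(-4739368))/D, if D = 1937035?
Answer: -71828/168093960265 - I*sqrt(793399)/4590160846940 ≈ -4.2731e-7 - 1.9405e-10*I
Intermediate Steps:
(-790108/954569 + sqrt(-2064495 - 1109101)/(-4739368))/D = (-790108/954569 + sqrt(-2064495 - 1109101)/(-4739368))/1937035 = (-790108*1/954569 + sqrt(-3173596)*(-1/4739368))*(1/1937035) = (-71828/86779 + (2*I*sqrt(793399))*(-1/4739368))*(1/1937035) = (-71828/86779 - I*sqrt(793399)/2369684)*(1/1937035) = -71828/168093960265 - I*sqrt(793399)/4590160846940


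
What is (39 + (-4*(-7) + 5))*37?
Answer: 2664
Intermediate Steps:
(39 + (-4*(-7) + 5))*37 = (39 + (28 + 5))*37 = (39 + 33)*37 = 72*37 = 2664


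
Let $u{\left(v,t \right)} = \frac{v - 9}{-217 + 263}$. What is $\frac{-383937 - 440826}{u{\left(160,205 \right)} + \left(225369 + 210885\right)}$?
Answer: $- \frac{37939098}{20067835} \approx -1.8905$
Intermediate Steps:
$u{\left(v,t \right)} = - \frac{9}{46} + \frac{v}{46}$ ($u{\left(v,t \right)} = \frac{-9 + v}{46} = \left(-9 + v\right) \frac{1}{46} = - \frac{9}{46} + \frac{v}{46}$)
$\frac{-383937 - 440826}{u{\left(160,205 \right)} + \left(225369 + 210885\right)} = \frac{-383937 - 440826}{\left(- \frac{9}{46} + \frac{1}{46} \cdot 160\right) + \left(225369 + 210885\right)} = - \frac{824763}{\left(- \frac{9}{46} + \frac{80}{23}\right) + 436254} = - \frac{824763}{\frac{151}{46} + 436254} = - \frac{824763}{\frac{20067835}{46}} = \left(-824763\right) \frac{46}{20067835} = - \frac{37939098}{20067835}$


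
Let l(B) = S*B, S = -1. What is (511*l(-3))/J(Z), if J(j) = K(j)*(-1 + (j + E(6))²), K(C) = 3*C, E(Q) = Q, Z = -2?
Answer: -511/30 ≈ -17.033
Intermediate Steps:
l(B) = -B
J(j) = 3*j*(-1 + (6 + j)²) (J(j) = (3*j)*(-1 + (j + 6)²) = (3*j)*(-1 + (6 + j)²) = 3*j*(-1 + (6 + j)²))
(511*l(-3))/J(Z) = (511*(-1*(-3)))/((3*(-2)*(-1 + (6 - 2)²))) = (511*3)/((3*(-2)*(-1 + 4²))) = 1533/((3*(-2)*(-1 + 16))) = 1533/((3*(-2)*15)) = 1533/(-90) = 1533*(-1/90) = -511/30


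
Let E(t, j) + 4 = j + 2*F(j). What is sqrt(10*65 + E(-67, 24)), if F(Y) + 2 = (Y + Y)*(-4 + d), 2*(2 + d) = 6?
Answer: 3*sqrt(42) ≈ 19.442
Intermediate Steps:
d = 1 (d = -2 + (1/2)*6 = -2 + 3 = 1)
F(Y) = -2 - 6*Y (F(Y) = -2 + (Y + Y)*(-4 + 1) = -2 + (2*Y)*(-3) = -2 - 6*Y)
E(t, j) = -8 - 11*j (E(t, j) = -4 + (j + 2*(-2 - 6*j)) = -4 + (j + (-4 - 12*j)) = -4 + (-4 - 11*j) = -8 - 11*j)
sqrt(10*65 + E(-67, 24)) = sqrt(10*65 + (-8 - 11*24)) = sqrt(650 + (-8 - 264)) = sqrt(650 - 272) = sqrt(378) = 3*sqrt(42)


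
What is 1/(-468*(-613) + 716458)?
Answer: 1/1003342 ≈ 9.9667e-7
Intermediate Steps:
1/(-468*(-613) + 716458) = 1/(286884 + 716458) = 1/1003342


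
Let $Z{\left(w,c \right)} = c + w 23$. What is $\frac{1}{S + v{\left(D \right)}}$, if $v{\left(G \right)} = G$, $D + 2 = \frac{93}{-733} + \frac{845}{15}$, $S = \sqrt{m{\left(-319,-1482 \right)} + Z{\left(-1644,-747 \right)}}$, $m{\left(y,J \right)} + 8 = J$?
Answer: $\frac{262120800}{207869624449} - \frac{4835601 i \sqrt{40049}}{207869624449} \approx 0.001261 - 0.0046554 i$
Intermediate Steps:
$m{\left(y,J \right)} = -8 + J$
$Z{\left(w,c \right)} = c + 23 w$
$S = i \sqrt{40049}$ ($S = \sqrt{\left(-8 - 1482\right) + \left(-747 + 23 \left(-1644\right)\right)} = \sqrt{-1490 - 38559} = \sqrt{-40049} = i \sqrt{40049} \approx 200.12 i$)
$D = \frac{119200}{2199}$ ($D = -2 + \left(\frac{93}{-733} + \frac{845}{15}\right) = -2 + \left(93 \left(- \frac{1}{733}\right) + 845 \cdot \frac{1}{15}\right) = -2 + \left(- \frac{93}{733} + \frac{169}{3}\right) = -2 + \frac{123598}{2199} = \frac{119200}{2199} \approx 54.206$)
$\frac{1}{S + v{\left(D \right)}} = \frac{1}{i \sqrt{40049} + \frac{119200}{2199}} = \frac{1}{\frac{119200}{2199} + i \sqrt{40049}}$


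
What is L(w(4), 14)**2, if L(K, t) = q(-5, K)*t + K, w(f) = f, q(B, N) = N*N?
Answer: 51984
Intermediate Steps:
q(B, N) = N**2
L(K, t) = K + t*K**2 (L(K, t) = K**2*t + K = t*K**2 + K = K + t*K**2)
L(w(4), 14)**2 = (4*(1 + 4*14))**2 = (4*(1 + 56))**2 = (4*57)**2 = 228**2 = 51984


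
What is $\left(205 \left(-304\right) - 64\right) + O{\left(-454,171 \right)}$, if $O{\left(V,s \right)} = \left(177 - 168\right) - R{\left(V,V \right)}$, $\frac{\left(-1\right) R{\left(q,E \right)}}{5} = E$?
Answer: $-64645$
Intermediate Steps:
$R{\left(q,E \right)} = - 5 E$
$O{\left(V,s \right)} = 9 + 5 V$ ($O{\left(V,s \right)} = \left(177 - 168\right) - - 5 V = 9 + 5 V$)
$\left(205 \left(-304\right) - 64\right) + O{\left(-454,171 \right)} = \left(205 \left(-304\right) - 64\right) + \left(9 + 5 \left(-454\right)\right) = \left(-62320 - 64\right) + \left(9 - 2270\right) = -62384 - 2261 = -64645$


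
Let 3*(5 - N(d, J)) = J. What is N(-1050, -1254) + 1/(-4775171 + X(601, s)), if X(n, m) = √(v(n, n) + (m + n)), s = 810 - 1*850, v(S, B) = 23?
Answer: 9645355162496740/22802258078657 - 2*√146/22802258078657 ≈ 423.00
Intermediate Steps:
N(d, J) = 5 - J/3
s = -40 (s = 810 - 850 = -40)
X(n, m) = √(23 + m + n) (X(n, m) = √(23 + (m + n)) = √(23 + m + n))
N(-1050, -1254) + 1/(-4775171 + X(601, s)) = (5 - ⅓*(-1254)) + 1/(-4775171 + √(23 - 40 + 601)) = (5 + 418) + 1/(-4775171 + √584) = 423 + 1/(-4775171 + 2*√146)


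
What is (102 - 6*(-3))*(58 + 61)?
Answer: 14280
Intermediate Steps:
(102 - 6*(-3))*(58 + 61) = (102 + 18)*119 = 120*119 = 14280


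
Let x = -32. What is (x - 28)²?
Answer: 3600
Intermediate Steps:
(x - 28)² = (-32 - 28)² = (-60)² = 3600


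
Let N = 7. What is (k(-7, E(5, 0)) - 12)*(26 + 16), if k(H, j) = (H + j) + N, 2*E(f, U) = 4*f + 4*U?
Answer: -84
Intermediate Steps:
E(f, U) = 2*U + 2*f (E(f, U) = (4*f + 4*U)/2 = (4*U + 4*f)/2 = 2*U + 2*f)
k(H, j) = 7 + H + j (k(H, j) = (H + j) + 7 = 7 + H + j)
(k(-7, E(5, 0)) - 12)*(26 + 16) = ((7 - 7 + (2*0 + 2*5)) - 12)*(26 + 16) = ((7 - 7 + (0 + 10)) - 12)*42 = ((7 - 7 + 10) - 12)*42 = (10 - 12)*42 = -2*42 = -84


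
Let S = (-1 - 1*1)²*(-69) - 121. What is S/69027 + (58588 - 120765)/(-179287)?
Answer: 4220714840/12375643749 ≈ 0.34105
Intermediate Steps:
S = -397 (S = (-1 - 1)²*(-69) - 121 = (-2)²*(-69) - 121 = 4*(-69) - 121 = -276 - 121 = -397)
S/69027 + (58588 - 120765)/(-179287) = -397/69027 + (58588 - 120765)/(-179287) = -397*1/69027 - 62177*(-1/179287) = -397/69027 + 62177/179287 = 4220714840/12375643749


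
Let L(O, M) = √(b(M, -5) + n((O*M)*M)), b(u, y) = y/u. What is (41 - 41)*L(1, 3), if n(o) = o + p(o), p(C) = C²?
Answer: 0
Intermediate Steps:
n(o) = o + o²
L(O, M) = √(-5/M + O*M²*(1 + O*M²)) (L(O, M) = √(-5/M + ((O*M)*M)*(1 + (O*M)*M)) = √(-5/M + ((M*O)*M)*(1 + (M*O)*M)) = √(-5/M + (O*M²)*(1 + O*M²)) = √(-5/M + O*M²*(1 + O*M²)))
(41 - 41)*L(1, 3) = (41 - 41)*√((-5 + 1*3³*(1 + 1*3²))/3) = 0*√((-5 + 1*27*(1 + 1*9))/3) = 0*√((-5 + 1*27*(1 + 9))/3) = 0*√((-5 + 1*27*10)/3) = 0*√((-5 + 270)/3) = 0*√((⅓)*265) = 0*√(265/3) = 0*(√795/3) = 0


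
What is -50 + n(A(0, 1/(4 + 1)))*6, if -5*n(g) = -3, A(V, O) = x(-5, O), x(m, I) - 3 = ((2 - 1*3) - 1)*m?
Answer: -232/5 ≈ -46.400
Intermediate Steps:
x(m, I) = 3 - 2*m (x(m, I) = 3 + ((2 - 1*3) - 1)*m = 3 + ((2 - 3) - 1)*m = 3 + (-1 - 1)*m = 3 - 2*m)
A(V, O) = 13 (A(V, O) = 3 - 2*(-5) = 3 + 10 = 13)
n(g) = ⅗ (n(g) = -⅕*(-3) = ⅗)
-50 + n(A(0, 1/(4 + 1)))*6 = -50 + (⅗)*6 = -50 + 18/5 = -232/5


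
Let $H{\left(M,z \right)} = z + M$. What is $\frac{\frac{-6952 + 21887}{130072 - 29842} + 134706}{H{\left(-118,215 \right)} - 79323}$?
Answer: $- \frac{2700319463}{1588164396} \approx -1.7003$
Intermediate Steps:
$H{\left(M,z \right)} = M + z$
$\frac{\frac{-6952 + 21887}{130072 - 29842} + 134706}{H{\left(-118,215 \right)} - 79323} = \frac{\frac{-6952 + 21887}{130072 - 29842} + 134706}{\left(-118 + 215\right) - 79323} = \frac{\frac{14935}{100230} + 134706}{97 - 79323} = \frac{14935 \cdot \frac{1}{100230} + 134706}{-79226} = \left(\frac{2987}{20046} + 134706\right) \left(- \frac{1}{79226}\right) = \frac{2700319463}{20046} \left(- \frac{1}{79226}\right) = - \frac{2700319463}{1588164396}$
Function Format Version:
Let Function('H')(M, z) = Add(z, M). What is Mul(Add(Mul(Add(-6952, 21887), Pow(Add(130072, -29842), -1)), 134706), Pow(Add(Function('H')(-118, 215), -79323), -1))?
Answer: Rational(-2700319463, 1588164396) ≈ -1.7003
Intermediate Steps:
Function('H')(M, z) = Add(M, z)
Mul(Add(Mul(Add(-6952, 21887), Pow(Add(130072, -29842), -1)), 134706), Pow(Add(Function('H')(-118, 215), -79323), -1)) = Mul(Add(Mul(Add(-6952, 21887), Pow(Add(130072, -29842), -1)), 134706), Pow(Add(Add(-118, 215), -79323), -1)) = Mul(Add(Mul(14935, Pow(100230, -1)), 134706), Pow(Add(97, -79323), -1)) = Mul(Add(Mul(14935, Rational(1, 100230)), 134706), Pow(-79226, -1)) = Mul(Add(Rational(2987, 20046), 134706), Rational(-1, 79226)) = Mul(Rational(2700319463, 20046), Rational(-1, 79226)) = Rational(-2700319463, 1588164396)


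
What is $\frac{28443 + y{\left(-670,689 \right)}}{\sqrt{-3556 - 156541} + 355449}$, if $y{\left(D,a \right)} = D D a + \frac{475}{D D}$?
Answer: $\frac{1974220500586972023}{2268635587889288} - \frac{5554159670127 i \sqrt{160097}}{2268635587889288} \approx 870.22 - 0.97959 i$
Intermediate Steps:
$y{\left(D,a \right)} = \frac{475}{D^{2}} + a D^{2}$ ($y{\left(D,a \right)} = D^{2} a + \frac{475}{D^{2}} = a D^{2} + \frac{475}{D^{2}} = \frac{475}{D^{2}} + a D^{2}$)
$\frac{28443 + y{\left(-670,689 \right)}}{\sqrt{-3556 - 156541} + 355449} = \frac{28443 + \frac{475 + 689 \left(-670\right)^{4}}{448900}}{\sqrt{-3556 - 156541} + 355449} = \frac{28443 + \frac{475 + 689 \cdot 201511210000}{448900}}{\sqrt{-160097} + 355449} = \frac{28443 + \frac{475 + 138841223690000}{448900}}{i \sqrt{160097} + 355449} = \frac{28443 + \frac{1}{448900} \cdot 138841223690475}{355449 + i \sqrt{160097}} = \frac{28443 + \frac{5553648947619}{17956}}{355449 + i \sqrt{160097}} = \frac{5554159670127}{17956 \left(355449 + i \sqrt{160097}\right)}$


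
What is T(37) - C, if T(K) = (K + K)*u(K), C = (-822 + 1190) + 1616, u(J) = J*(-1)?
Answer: -4722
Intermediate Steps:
u(J) = -J
C = 1984 (C = 368 + 1616 = 1984)
T(K) = -2*K² (T(K) = (K + K)*(-K) = (2*K)*(-K) = -2*K²)
T(37) - C = -2*37² - 1*1984 = -2*1369 - 1984 = -2738 - 1984 = -4722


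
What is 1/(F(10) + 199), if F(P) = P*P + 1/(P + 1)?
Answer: 11/3290 ≈ 0.0033435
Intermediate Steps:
F(P) = P² + 1/(1 + P)
1/(F(10) + 199) = 1/((1 + 10² + 10³)/(1 + 10) + 199) = 1/((1 + 100 + 1000)/11 + 199) = 1/((1/11)*1101 + 199) = 1/(1101/11 + 199) = 1/(3290/11) = 11/3290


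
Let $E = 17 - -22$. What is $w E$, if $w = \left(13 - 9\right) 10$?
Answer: $1560$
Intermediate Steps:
$E = 39$ ($E = 17 + 22 = 39$)
$w = 40$ ($w = 4 \cdot 10 = 40$)
$w E = 40 \cdot 39 = 1560$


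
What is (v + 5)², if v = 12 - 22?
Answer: 25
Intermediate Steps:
v = -10
(v + 5)² = (-10 + 5)² = (-5)² = 25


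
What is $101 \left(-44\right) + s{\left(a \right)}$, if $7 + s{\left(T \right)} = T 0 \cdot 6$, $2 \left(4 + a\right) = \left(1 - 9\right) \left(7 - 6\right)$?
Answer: $-4451$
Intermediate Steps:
$a = -8$ ($a = -4 + \frac{\left(1 - 9\right) \left(7 - 6\right)}{2} = -4 + \frac{\left(-8\right) 1}{2} = -4 + \frac{1}{2} \left(-8\right) = -4 - 4 = -8$)
$s{\left(T \right)} = -7$ ($s{\left(T \right)} = -7 + T 0 \cdot 6 = -7 + 0 \cdot 6 = -7 + 0 = -7$)
$101 \left(-44\right) + s{\left(a \right)} = 101 \left(-44\right) - 7 = -4444 - 7 = -4451$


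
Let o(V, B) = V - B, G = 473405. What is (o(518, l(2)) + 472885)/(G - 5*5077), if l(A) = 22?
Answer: 473381/448020 ≈ 1.0566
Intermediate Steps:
(o(518, l(2)) + 472885)/(G - 5*5077) = ((518 - 1*22) + 472885)/(473405 - 5*5077) = ((518 - 22) + 472885)/(473405 - 25385) = (496 + 472885)/448020 = 473381*(1/448020) = 473381/448020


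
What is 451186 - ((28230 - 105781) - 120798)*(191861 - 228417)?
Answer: -7250394858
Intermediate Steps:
451186 - ((28230 - 105781) - 120798)*(191861 - 228417) = 451186 - (-77551 - 120798)*(-36556) = 451186 - (-198349)*(-36556) = 451186 - 1*7250846044 = 451186 - 7250846044 = -7250394858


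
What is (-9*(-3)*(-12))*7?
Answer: -2268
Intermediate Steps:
(-9*(-3)*(-12))*7 = (27*(-12))*7 = -324*7 = -2268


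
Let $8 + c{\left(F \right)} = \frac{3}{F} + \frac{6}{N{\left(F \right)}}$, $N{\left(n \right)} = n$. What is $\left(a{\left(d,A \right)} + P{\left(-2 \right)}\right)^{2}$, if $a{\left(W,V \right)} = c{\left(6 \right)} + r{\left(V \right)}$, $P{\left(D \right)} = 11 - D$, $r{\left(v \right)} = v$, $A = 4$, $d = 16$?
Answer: $\frac{441}{4} \approx 110.25$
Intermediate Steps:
$c{\left(F \right)} = -8 + \frac{9}{F}$ ($c{\left(F \right)} = -8 + \left(\frac{3}{F} + \frac{6}{F}\right) = -8 + \frac{9}{F}$)
$a{\left(W,V \right)} = - \frac{13}{2} + V$ ($a{\left(W,V \right)} = \left(-8 + \frac{9}{6}\right) + V = \left(-8 + 9 \cdot \frac{1}{6}\right) + V = \left(-8 + \frac{3}{2}\right) + V = - \frac{13}{2} + V$)
$\left(a{\left(d,A \right)} + P{\left(-2 \right)}\right)^{2} = \left(\left(- \frac{13}{2} + 4\right) + \left(11 - -2\right)\right)^{2} = \left(- \frac{5}{2} + \left(11 + 2\right)\right)^{2} = \left(- \frac{5}{2} + 13\right)^{2} = \left(\frac{21}{2}\right)^{2} = \frac{441}{4}$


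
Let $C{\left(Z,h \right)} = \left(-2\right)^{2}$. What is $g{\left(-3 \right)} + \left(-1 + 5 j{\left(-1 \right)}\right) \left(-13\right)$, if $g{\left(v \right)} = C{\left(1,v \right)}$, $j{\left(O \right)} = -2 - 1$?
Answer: $212$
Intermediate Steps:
$j{\left(O \right)} = -3$ ($j{\left(O \right)} = -2 - 1 = -3$)
$C{\left(Z,h \right)} = 4$
$g{\left(v \right)} = 4$
$g{\left(-3 \right)} + \left(-1 + 5 j{\left(-1 \right)}\right) \left(-13\right) = 4 + \left(-1 + 5 \left(-3\right)\right) \left(-13\right) = 4 + \left(-1 - 15\right) \left(-13\right) = 4 - -208 = 4 + 208 = 212$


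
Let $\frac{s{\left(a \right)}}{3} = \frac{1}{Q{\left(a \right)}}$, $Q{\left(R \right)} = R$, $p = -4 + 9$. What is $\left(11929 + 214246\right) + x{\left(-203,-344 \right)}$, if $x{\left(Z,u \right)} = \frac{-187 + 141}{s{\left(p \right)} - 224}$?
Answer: $\frac{252637705}{1117} \approx 2.2618 \cdot 10^{5}$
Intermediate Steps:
$p = 5$
$s{\left(a \right)} = \frac{3}{a}$
$x{\left(Z,u \right)} = \frac{230}{1117}$ ($x{\left(Z,u \right)} = \frac{-187 + 141}{\frac{3}{5} - 224} = - \frac{46}{3 \cdot \frac{1}{5} - 224} = - \frac{46}{\frac{3}{5} - 224} = - \frac{46}{- \frac{1117}{5}} = \left(-46\right) \left(- \frac{5}{1117}\right) = \frac{230}{1117}$)
$\left(11929 + 214246\right) + x{\left(-203,-344 \right)} = \left(11929 + 214246\right) + \frac{230}{1117} = 226175 + \frac{230}{1117} = \frac{252637705}{1117}$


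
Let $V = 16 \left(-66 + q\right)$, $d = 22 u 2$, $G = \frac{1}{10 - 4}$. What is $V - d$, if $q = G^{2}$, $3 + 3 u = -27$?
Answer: $- \frac{5540}{9} \approx -615.56$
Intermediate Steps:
$u = -10$ ($u = -1 + \frac{1}{3} \left(-27\right) = -1 - 9 = -10$)
$G = \frac{1}{6} \approx 0.16667$
$q = \frac{1}{36}$ ($q = \left(\frac{1}{6}\right)^{2} = \frac{1}{36} \approx 0.027778$)
$d = -440$ ($d = 22 \left(-10\right) 2 = \left(-220\right) 2 = -440$)
$V = - \frac{9500}{9}$ ($V = 16 \left(-66 + \frac{1}{36}\right) = 16 \left(- \frac{2375}{36}\right) = - \frac{9500}{9} \approx -1055.6$)
$V - d = - \frac{9500}{9} - -440 = - \frac{9500}{9} + 440 = - \frac{5540}{9}$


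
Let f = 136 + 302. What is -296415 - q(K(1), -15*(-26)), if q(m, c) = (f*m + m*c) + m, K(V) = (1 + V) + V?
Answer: -298902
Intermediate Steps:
f = 438
K(V) = 1 + 2*V
q(m, c) = 439*m + c*m (q(m, c) = (438*m + m*c) + m = (438*m + c*m) + m = 439*m + c*m)
-296415 - q(K(1), -15*(-26)) = -296415 - (1 + 2*1)*(439 - 15*(-26)) = -296415 - (1 + 2)*(439 + 390) = -296415 - 3*829 = -296415 - 1*2487 = -296415 - 2487 = -298902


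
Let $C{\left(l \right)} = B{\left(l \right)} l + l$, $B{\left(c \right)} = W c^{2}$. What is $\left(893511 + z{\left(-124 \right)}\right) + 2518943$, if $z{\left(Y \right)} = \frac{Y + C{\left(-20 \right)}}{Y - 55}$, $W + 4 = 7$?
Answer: $\frac{610853410}{179} \approx 3.4126 \cdot 10^{6}$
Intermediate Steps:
$W = 3$ ($W = -4 + 7 = 3$)
$B{\left(c \right)} = 3 c^{2}$
$C{\left(l \right)} = l + 3 l^{3}$ ($C{\left(l \right)} = 3 l^{2} l + l = 3 l^{3} + l = l + 3 l^{3}$)
$z{\left(Y \right)} = \frac{-24020 + Y}{-55 + Y}$ ($z{\left(Y \right)} = \frac{Y + \left(-20 + 3 \left(-20\right)^{3}\right)}{Y - 55} = \frac{Y + \left(-20 + 3 \left(-8000\right)\right)}{-55 + Y} = \frac{Y - 24020}{-55 + Y} = \frac{-24020 + Y}{-55 + Y}$)
$\left(893511 + z{\left(-124 \right)}\right) + 2518943 = \left(893511 + \frac{-24020 - 124}{-55 - 124}\right) + 2518943 = \left(893511 + \frac{1}{-179} \left(-24144\right)\right) + 2518943 = \left(893511 - - \frac{24144}{179}\right) + 2518943 = \left(893511 + \frac{24144}{179}\right) + 2518943 = \frac{159962613}{179} + 2518943 = \frac{610853410}{179}$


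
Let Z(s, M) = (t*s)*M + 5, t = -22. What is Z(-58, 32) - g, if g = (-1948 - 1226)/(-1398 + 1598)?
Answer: 4085287/100 ≈ 40853.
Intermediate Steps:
Z(s, M) = 5 - 22*M*s (Z(s, M) = (-22*s)*M + 5 = -22*M*s + 5 = 5 - 22*M*s)
g = -1587/100 (g = -3174/200 = -3174*1/200 = -1587/100 ≈ -15.870)
Z(-58, 32) - g = (5 - 22*32*(-58)) - 1*(-1587/100) = (5 + 40832) + 1587/100 = 40837 + 1587/100 = 4085287/100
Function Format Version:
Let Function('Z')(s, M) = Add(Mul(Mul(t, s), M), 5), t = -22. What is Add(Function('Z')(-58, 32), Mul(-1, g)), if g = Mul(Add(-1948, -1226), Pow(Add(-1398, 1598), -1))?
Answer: Rational(4085287, 100) ≈ 40853.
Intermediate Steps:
Function('Z')(s, M) = Add(5, Mul(-22, M, s)) (Function('Z')(s, M) = Add(Mul(Mul(-22, s), M), 5) = Add(Mul(-22, M, s), 5) = Add(5, Mul(-22, M, s)))
g = Rational(-1587, 100) (g = Mul(-3174, Pow(200, -1)) = Mul(-3174, Rational(1, 200)) = Rational(-1587, 100) ≈ -15.870)
Add(Function('Z')(-58, 32), Mul(-1, g)) = Add(Add(5, Mul(-22, 32, -58)), Mul(-1, Rational(-1587, 100))) = Add(Add(5, 40832), Rational(1587, 100)) = Add(40837, Rational(1587, 100)) = Rational(4085287, 100)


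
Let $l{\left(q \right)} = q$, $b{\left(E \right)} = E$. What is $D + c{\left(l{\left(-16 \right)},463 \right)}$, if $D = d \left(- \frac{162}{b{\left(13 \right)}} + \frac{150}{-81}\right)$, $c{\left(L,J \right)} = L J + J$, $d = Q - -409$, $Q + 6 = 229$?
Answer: $- \frac{5612863}{351} \approx -15991.0$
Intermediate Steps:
$Q = 223$ ($Q = -6 + 229 = 223$)
$d = 632$ ($d = 223 - -409 = 223 + 409 = 632$)
$c{\left(L,J \right)} = J + J L$ ($c{\left(L,J \right)} = J L + J = J + J L$)
$D = - \frac{3175168}{351}$ ($D = 632 \left(- \frac{162}{13} + \frac{150}{-81}\right) = 632 \left(\left(-162\right) \frac{1}{13} + 150 \left(- \frac{1}{81}\right)\right) = 632 \left(- \frac{162}{13} - \frac{50}{27}\right) = 632 \left(- \frac{5024}{351}\right) = - \frac{3175168}{351} \approx -9046.1$)
$D + c{\left(l{\left(-16 \right)},463 \right)} = - \frac{3175168}{351} + 463 \left(1 - 16\right) = - \frac{3175168}{351} + 463 \left(-15\right) = - \frac{3175168}{351} - 6945 = - \frac{5612863}{351}$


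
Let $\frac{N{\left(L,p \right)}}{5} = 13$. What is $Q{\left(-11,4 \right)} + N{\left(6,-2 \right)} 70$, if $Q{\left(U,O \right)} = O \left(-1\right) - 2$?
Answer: $4544$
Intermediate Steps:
$Q{\left(U,O \right)} = -2 - O$ ($Q{\left(U,O \right)} = - O - 2 = -2 - O$)
$N{\left(L,p \right)} = 65$ ($N{\left(L,p \right)} = 5 \cdot 13 = 65$)
$Q{\left(-11,4 \right)} + N{\left(6,-2 \right)} 70 = \left(-2 - 4\right) + 65 \cdot 70 = \left(-2 - 4\right) + 4550 = -6 + 4550 = 4544$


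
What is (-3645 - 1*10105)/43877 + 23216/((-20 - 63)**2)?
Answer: 923924682/302268653 ≈ 3.0566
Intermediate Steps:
(-3645 - 1*10105)/43877 + 23216/((-20 - 63)**2) = (-3645 - 10105)*(1/43877) + 23216/((-83)**2) = -13750*1/43877 + 23216/6889 = -13750/43877 + 23216*(1/6889) = -13750/43877 + 23216/6889 = 923924682/302268653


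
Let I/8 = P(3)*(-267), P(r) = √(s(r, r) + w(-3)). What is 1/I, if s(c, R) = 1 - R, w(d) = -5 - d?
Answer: I/4272 ≈ 0.00023408*I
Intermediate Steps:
P(r) = √(-1 - r) (P(r) = √((1 - r) + (-5 - 1*(-3))) = √((1 - r) + (-5 + 3)) = √((1 - r) - 2) = √(-1 - r))
I = -4272*I (I = 8*(√(-1 - 1*3)*(-267)) = 8*(√(-1 - 3)*(-267)) = 8*(√(-4)*(-267)) = 8*((2*I)*(-267)) = 8*(-534*I) = -4272*I ≈ -4272.0*I)
1/I = 1/(-4272*I) = I/4272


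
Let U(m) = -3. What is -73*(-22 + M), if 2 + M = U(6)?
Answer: 1971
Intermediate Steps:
M = -5 (M = -2 - 3 = -5)
-73*(-22 + M) = -73*(-22 - 5) = -73*(-27) = 1971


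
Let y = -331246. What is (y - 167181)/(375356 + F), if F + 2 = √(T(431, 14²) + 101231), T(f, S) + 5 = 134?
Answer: -13363326297/10063608854 + 498427*√6335/35222630989 ≈ -1.3268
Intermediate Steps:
T(f, S) = 129 (T(f, S) = -5 + 134 = 129)
F = -2 + 4*√6335 (F = -2 + √(129 + 101231) = -2 + √101360 = -2 + 4*√6335 ≈ 316.37)
(y - 167181)/(375356 + F) = (-331246 - 167181)/(375356 + (-2 + 4*√6335)) = -498427/(375354 + 4*√6335)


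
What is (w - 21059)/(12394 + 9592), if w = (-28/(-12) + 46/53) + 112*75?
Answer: -1006136/1747887 ≈ -0.57563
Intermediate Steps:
w = 1336109/159 (w = (-28*(-1/12) + 46*(1/53)) + 8400 = (7/3 + 46/53) + 8400 = 509/159 + 8400 = 1336109/159 ≈ 8403.2)
(w - 21059)/(12394 + 9592) = (1336109/159 - 21059)/(12394 + 9592) = -2012272/159/21986 = -2012272/159*1/21986 = -1006136/1747887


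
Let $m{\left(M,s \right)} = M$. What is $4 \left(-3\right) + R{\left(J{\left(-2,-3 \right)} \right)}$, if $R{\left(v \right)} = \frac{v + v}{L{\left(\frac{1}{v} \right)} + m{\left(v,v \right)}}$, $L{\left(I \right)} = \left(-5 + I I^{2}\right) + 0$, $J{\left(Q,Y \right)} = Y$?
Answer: $- \frac{2442}{217} \approx -11.253$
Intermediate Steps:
$L{\left(I \right)} = -5 + I^{3}$ ($L{\left(I \right)} = \left(-5 + I^{3}\right) + 0 = -5 + I^{3}$)
$R{\left(v \right)} = \frac{2 v}{-5 + v + \frac{1}{v^{3}}}$ ($R{\left(v \right)} = \frac{v + v}{\left(-5 + \left(\frac{1}{v}\right)^{3}\right) + v} = \frac{2 v}{\left(-5 + \frac{1}{v^{3}}\right) + v} = \frac{2 v}{-5 + v + \frac{1}{v^{3}}}$)
$4 \left(-3\right) + R{\left(J{\left(-2,-3 \right)} \right)} = 4 \left(-3\right) + \frac{2 \left(-3\right)^{4}}{1 + \left(-3\right)^{4} - 5 \left(-3\right)^{3}} = -12 + 2 \cdot 81 \frac{1}{1 + 81 - -135} = -12 + 2 \cdot 81 \frac{1}{1 + 81 + 135} = -12 + 2 \cdot 81 \cdot \frac{1}{217} = -12 + \frac{162}{217} = - \frac{2442}{217}$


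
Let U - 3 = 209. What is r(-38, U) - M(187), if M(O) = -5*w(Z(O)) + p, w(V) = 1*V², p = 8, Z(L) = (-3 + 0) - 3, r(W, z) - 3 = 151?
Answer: 326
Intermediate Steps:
U = 212 (U = 3 + 209 = 212)
r(W, z) = 154 (r(W, z) = 3 + 151 = 154)
Z(L) = -6 (Z(L) = -3 - 3 = -6)
w(V) = V²
M(O) = -172 (M(O) = -5*(-6)² + 8 = -5*36 + 8 = -180 + 8 = -172)
r(-38, U) - M(187) = 154 - 1*(-172) = 154 + 172 = 326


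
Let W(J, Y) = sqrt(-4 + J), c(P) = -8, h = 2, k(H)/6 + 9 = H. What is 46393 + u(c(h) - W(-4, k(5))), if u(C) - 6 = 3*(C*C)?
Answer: 46567 + 96*I*sqrt(2) ≈ 46567.0 + 135.76*I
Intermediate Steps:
k(H) = -54 + 6*H
u(C) = 6 + 3*C**2 (u(C) = 6 + 3*(C*C) = 6 + 3*C**2)
46393 + u(c(h) - W(-4, k(5))) = 46393 + (6 + 3*(-8 - sqrt(-4 - 4))**2) = 46393 + (6 + 3*(-8 - sqrt(-8))**2) = 46393 + (6 + 3*(-8 - 2*I*sqrt(2))**2) = 46399 + 3*(-8 - 2*I*sqrt(2))**2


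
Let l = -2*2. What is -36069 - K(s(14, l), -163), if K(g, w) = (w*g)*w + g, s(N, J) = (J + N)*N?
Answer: -3755869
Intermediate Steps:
l = -4
s(N, J) = N*(J + N)
K(g, w) = g + g*w² (K(g, w) = (g*w)*w + g = g*w² + g = g + g*w²)
-36069 - K(s(14, l), -163) = -36069 - 14*(-4 + 14)*(1 + (-163)²) = -36069 - 14*10*(1 + 26569) = -36069 - 140*26570 = -36069 - 1*3719800 = -36069 - 3719800 = -3755869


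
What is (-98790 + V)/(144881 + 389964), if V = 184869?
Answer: 86079/534845 ≈ 0.16094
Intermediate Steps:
(-98790 + V)/(144881 + 389964) = (-98790 + 184869)/(144881 + 389964) = 86079/534845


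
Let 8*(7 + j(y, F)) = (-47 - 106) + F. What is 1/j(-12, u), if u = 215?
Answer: 4/3 ≈ 1.3333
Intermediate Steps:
j(y, F) = -209/8 + F/8 (j(y, F) = -7 + ((-47 - 106) + F)/8 = -7 + (-153 + F)/8 = -7 + (-153/8 + F/8) = -209/8 + F/8)
1/j(-12, u) = 1/(-209/8 + (⅛)*215) = 1/(-209/8 + 215/8) = 1/(¾) = 4/3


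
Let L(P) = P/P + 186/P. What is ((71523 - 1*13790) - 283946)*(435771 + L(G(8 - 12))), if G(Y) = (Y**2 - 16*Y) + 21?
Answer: -9956348510654/101 ≈ -9.8578e+10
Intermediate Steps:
G(Y) = 21 + Y**2 - 16*Y
L(P) = 1 + 186/P
((71523 - 1*13790) - 283946)*(435771 + L(G(8 - 12))) = ((71523 - 1*13790) - 283946)*(435771 + (186 + (21 + (8 - 12)**2 - 16*(8 - 12)))/(21 + (8 - 12)**2 - 16*(8 - 12))) = ((71523 - 13790) - 283946)*(435771 + (186 + (21 + (-4)**2 - 16*(-4)))/(21 + (-4)**2 - 16*(-4))) = (57733 - 283946)*(435771 + (186 + (21 + 16 + 64))/(21 + 16 + 64)) = -226213*(435771 + (186 + 101)/101) = -226213*(435771 + (1/101)*287) = -226213*(435771 + 287/101) = -226213*44013158/101 = -9956348510654/101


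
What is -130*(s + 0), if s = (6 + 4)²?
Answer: -13000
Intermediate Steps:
s = 100 (s = 10² = 100)
-130*(s + 0) = -130*(100 + 0) = -13000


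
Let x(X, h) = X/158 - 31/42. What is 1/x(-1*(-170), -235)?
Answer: 3318/1121 ≈ 2.9599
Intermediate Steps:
x(X, h) = -31/42 + X/158 (x(X, h) = X*(1/158) - 31*1/42 = X/158 - 31/42 = -31/42 + X/158)
1/x(-1*(-170), -235) = 1/(-31/42 + (-1*(-170))/158) = 1/(-31/42 + (1/158)*170) = 1/(-31/42 + 85/79) = 1/(1121/3318) = 3318/1121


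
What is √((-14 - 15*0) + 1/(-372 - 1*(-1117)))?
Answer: I*√7769605/745 ≈ 3.7415*I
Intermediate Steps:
√((-14 - 15*0) + 1/(-372 - 1*(-1117))) = √((-14 + 0) + 1/(-372 + 1117)) = √(-14 + 1/745) = √(-10429/745) = I*√7769605/745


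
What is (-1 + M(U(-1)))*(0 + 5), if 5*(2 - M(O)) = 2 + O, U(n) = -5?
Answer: 8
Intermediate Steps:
M(O) = 8/5 - O/5 (M(O) = 2 - (2 + O)/5 = 2 + (-⅖ - O/5) = 8/5 - O/5)
(-1 + M(U(-1)))*(0 + 5) = (-1 + (8/5 - ⅕*(-5)))*(0 + 5) = (-1 + (8/5 + 1))*5 = (-1 + 13/5)*5 = (8/5)*5 = 8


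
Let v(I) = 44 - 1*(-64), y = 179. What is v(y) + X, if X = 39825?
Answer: 39933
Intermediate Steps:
v(I) = 108 (v(I) = 44 + 64 = 108)
v(y) + X = 108 + 39825 = 39933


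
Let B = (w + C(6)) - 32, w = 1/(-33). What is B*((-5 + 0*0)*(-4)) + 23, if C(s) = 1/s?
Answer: -6757/11 ≈ -614.27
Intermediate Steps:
w = -1/33 ≈ -0.030303
B = -701/22 (B = (-1/33 + 1/6) - 32 = (-1/33 + ⅙) - 32 = 3/22 - 32 = -701/22 ≈ -31.864)
B*((-5 + 0*0)*(-4)) + 23 = -701*(-5 + 0*0)*(-4)/22 + 23 = -701*(-5 + 0)*(-4)/22 + 23 = -(-3505)*(-4)/22 + 23 = -701/22*20 + 23 = -7010/11 + 23 = -6757/11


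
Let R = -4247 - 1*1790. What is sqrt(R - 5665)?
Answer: I*sqrt(11702) ≈ 108.18*I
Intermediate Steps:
R = -6037 (R = -4247 - 1790 = -6037)
sqrt(R - 5665) = sqrt(-6037 - 5665) = sqrt(-11702) = I*sqrt(11702)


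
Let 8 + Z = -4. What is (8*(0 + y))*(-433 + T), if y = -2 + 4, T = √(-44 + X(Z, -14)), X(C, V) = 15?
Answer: -6928 + 16*I*√29 ≈ -6928.0 + 86.163*I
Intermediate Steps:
Z = -12 (Z = -8 - 4 = -12)
T = I*√29 (T = √(-44 + 15) = √(-29) = I*√29 ≈ 5.3852*I)
y = 2
(8*(0 + y))*(-433 + T) = (8*(0 + 2))*(-433 + I*√29) = (8*2)*(-433 + I*√29) = 16*(-433 + I*√29) = -6928 + 16*I*√29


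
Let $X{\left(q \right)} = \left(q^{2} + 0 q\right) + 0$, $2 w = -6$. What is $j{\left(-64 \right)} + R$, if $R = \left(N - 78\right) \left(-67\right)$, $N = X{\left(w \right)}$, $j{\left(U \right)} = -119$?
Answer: $4504$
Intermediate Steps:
$w = -3$ ($w = \frac{1}{2} \left(-6\right) = -3$)
$X{\left(q \right)} = q^{2}$ ($X{\left(q \right)} = \left(q^{2} + 0\right) + 0 = q^{2} + 0 = q^{2}$)
$N = 9$ ($N = \left(-3\right)^{2} = 9$)
$R = 4623$ ($R = \left(9 - 78\right) \left(-67\right) = \left(-69\right) \left(-67\right) = 4623$)
$j{\left(-64 \right)} + R = -119 + 4623 = 4504$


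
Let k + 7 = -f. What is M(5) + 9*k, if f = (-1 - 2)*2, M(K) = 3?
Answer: -6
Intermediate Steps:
f = -6 (f = -3*2 = -6)
k = -1 (k = -7 - 1*(-6) = -7 + 6 = -1)
M(5) + 9*k = 3 + 9*(-1) = 3 - 9 = -6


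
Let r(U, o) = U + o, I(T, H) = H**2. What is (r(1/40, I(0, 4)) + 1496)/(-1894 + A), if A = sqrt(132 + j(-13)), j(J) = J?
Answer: -57275507/71742340 - 60481*sqrt(119)/143484680 ≈ -0.80295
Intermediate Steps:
A = sqrt(119) (A = sqrt(132 - 13) = sqrt(119) ≈ 10.909)
(r(1/40, I(0, 4)) + 1496)/(-1894 + A) = ((1/40 + 4**2) + 1496)/(-1894 + sqrt(119)) = ((1/40 + 16) + 1496)/(-1894 + sqrt(119)) = (641/40 + 1496)/(-1894 + sqrt(119)) = 60481/(40*(-1894 + sqrt(119)))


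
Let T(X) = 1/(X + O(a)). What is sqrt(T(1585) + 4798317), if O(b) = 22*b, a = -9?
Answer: 4*sqrt(576928343635)/1387 ≈ 2190.5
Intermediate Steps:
T(X) = 1/(-198 + X) (T(X) = 1/(X + 22*(-9)) = 1/(X - 198) = 1/(-198 + X))
sqrt(T(1585) + 4798317) = sqrt(1/(-198 + 1585) + 4798317) = sqrt(1/1387 + 4798317) = sqrt(6655265680/1387) = 4*sqrt(576928343635)/1387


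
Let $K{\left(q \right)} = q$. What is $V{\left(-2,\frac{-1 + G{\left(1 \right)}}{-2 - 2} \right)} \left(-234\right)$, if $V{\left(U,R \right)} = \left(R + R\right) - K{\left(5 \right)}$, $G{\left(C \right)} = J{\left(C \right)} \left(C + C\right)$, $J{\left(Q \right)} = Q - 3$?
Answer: $585$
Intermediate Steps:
$J{\left(Q \right)} = -3 + Q$
$G{\left(C \right)} = 2 C \left(-3 + C\right)$ ($G{\left(C \right)} = \left(-3 + C\right) \left(C + C\right) = \left(-3 + C\right) 2 C = 2 C \left(-3 + C\right)$)
$V{\left(U,R \right)} = -5 + 2 R$ ($V{\left(U,R \right)} = \left(R + R\right) - 5 = 2 R - 5 = -5 + 2 R$)
$V{\left(-2,\frac{-1 + G{\left(1 \right)}}{-2 - 2} \right)} \left(-234\right) = \left(-5 + 2 \frac{-1 + 2 \cdot 1 \left(-3 + 1\right)}{-2 - 2}\right) \left(-234\right) = \left(-5 + 2 \frac{-1 + 2 \cdot 1 \left(-2\right)}{-4}\right) \left(-234\right) = \left(-5 + 2 \left(-1 - 4\right) \left(- \frac{1}{4}\right)\right) \left(-234\right) = \left(-5 + 2 \left(\left(-5\right) \left(- \frac{1}{4}\right)\right)\right) \left(-234\right) = \left(-5 + 2 \cdot \frac{5}{4}\right) \left(-234\right) = \left(-5 + \frac{5}{2}\right) \left(-234\right) = \left(- \frac{5}{2}\right) \left(-234\right) = 585$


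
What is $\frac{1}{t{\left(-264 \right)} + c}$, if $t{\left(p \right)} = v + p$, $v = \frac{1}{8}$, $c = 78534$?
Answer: $\frac{8}{626161} \approx 1.2776 \cdot 10^{-5}$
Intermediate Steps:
$v = \frac{1}{8} \approx 0.125$
$t{\left(p \right)} = \frac{1}{8} + p$
$\frac{1}{t{\left(-264 \right)} + c} = \frac{1}{\left(\frac{1}{8} - 264\right) + 78534} = \frac{1}{- \frac{2111}{8} + 78534} = \frac{1}{\frac{626161}{8}} = \frac{8}{626161}$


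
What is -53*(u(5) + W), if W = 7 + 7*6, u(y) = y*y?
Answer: -3922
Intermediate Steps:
u(y) = y²
W = 49 (W = 7 + 42 = 49)
-53*(u(5) + W) = -53*(5² + 49) = -53*(25 + 49) = -53*74 = -3922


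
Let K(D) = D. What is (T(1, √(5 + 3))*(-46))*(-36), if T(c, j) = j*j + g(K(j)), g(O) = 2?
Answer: 16560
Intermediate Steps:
T(c, j) = 2 + j² (T(c, j) = j*j + 2 = j² + 2 = 2 + j²)
(T(1, √(5 + 3))*(-46))*(-36) = ((2 + (√(5 + 3))²)*(-46))*(-36) = ((2 + (√8)²)*(-46))*(-36) = ((2 + (2*√2)²)*(-46))*(-36) = ((2 + 8)*(-46))*(-36) = (10*(-46))*(-36) = -460*(-36) = 16560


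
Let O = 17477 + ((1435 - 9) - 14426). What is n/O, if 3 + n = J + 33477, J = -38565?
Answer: -5091/4477 ≈ -1.1371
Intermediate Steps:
O = 4477 (O = 17477 + (1426 - 14426) = 17477 - 13000 = 4477)
n = -5091 (n = -3 + (-38565 + 33477) = -3 - 5088 = -5091)
n/O = -5091/4477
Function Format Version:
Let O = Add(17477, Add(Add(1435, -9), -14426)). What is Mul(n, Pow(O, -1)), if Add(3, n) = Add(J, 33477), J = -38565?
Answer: Rational(-5091, 4477) ≈ -1.1371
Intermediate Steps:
O = 4477 (O = Add(17477, Add(1426, -14426)) = Add(17477, -13000) = 4477)
n = -5091 (n = Add(-3, Add(-38565, 33477)) = Add(-3, -5088) = -5091)
Mul(n, Pow(O, -1)) = Mul(-5091, Pow(4477, -1)) = Mul(-5091, Rational(1, 4477)) = Rational(-5091, 4477)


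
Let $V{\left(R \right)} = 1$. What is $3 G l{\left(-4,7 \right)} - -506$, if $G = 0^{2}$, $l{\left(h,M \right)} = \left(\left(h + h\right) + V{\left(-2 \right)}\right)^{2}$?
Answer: $506$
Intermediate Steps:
$l{\left(h,M \right)} = \left(1 + 2 h\right)^{2}$ ($l{\left(h,M \right)} = \left(\left(h + h\right) + 1\right)^{2} = \left(2 h + 1\right)^{2} = \left(1 + 2 h\right)^{2}$)
$G = 0$
$3 G l{\left(-4,7 \right)} - -506 = 3 \cdot 0 \left(1 + 2 \left(-4\right)\right)^{2} - -506 = 0 \left(1 - 8\right)^{2} + \left(-19958 + 20464\right) = 0 \left(-7\right)^{2} + 506 = 0 \cdot 49 + 506 = 0 + 506 = 506$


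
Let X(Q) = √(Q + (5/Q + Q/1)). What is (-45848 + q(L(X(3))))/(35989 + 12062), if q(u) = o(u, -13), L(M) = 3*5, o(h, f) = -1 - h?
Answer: -5096/5339 ≈ -0.95449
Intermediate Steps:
X(Q) = √(2*Q + 5/Q) (X(Q) = √(Q + (5/Q + Q*1)) = √(Q + (5/Q + Q)) = √(Q + (Q + 5/Q)) = √(2*Q + 5/Q))
L(M) = 15
q(u) = -1 - u
(-45848 + q(L(X(3))))/(35989 + 12062) = (-45848 + (-1 - 1*15))/(35989 + 12062) = (-45848 + (-1 - 15))/48051 = (-45848 - 16)*(1/48051) = -45864*1/48051 = -5096/5339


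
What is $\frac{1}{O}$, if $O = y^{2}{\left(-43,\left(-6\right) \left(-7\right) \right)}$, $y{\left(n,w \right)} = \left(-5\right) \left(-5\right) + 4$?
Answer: $\frac{1}{841} \approx 0.0011891$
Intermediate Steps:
$y{\left(n,w \right)} = 29$ ($y{\left(n,w \right)} = 25 + 4 = 29$)
$O = 841$ ($O = 29^{2} = 841$)
$\frac{1}{O} = \frac{1}{841}$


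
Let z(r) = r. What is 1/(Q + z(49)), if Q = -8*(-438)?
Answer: 1/3553 ≈ 0.00028145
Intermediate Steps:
Q = 3504
1/(Q + z(49)) = 1/(3504 + 49) = 1/3553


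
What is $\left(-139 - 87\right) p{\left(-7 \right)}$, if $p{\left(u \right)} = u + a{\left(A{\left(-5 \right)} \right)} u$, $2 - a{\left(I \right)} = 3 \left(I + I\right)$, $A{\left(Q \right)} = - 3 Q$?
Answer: $-137634$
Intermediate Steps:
$a{\left(I \right)} = 2 - 6 I$ ($a{\left(I \right)} = 2 - 3 \left(I + I\right) = 2 - 3 \cdot 2 I = 2 - 6 I$)
$p{\left(u \right)} = - 87 u$ ($p{\left(u \right)} = u + \left(2 - 6 \left(\left(-3\right) \left(-5\right)\right)\right) u = u + \left(2 - 90\right) u = u - 88 u = - 87 u$)
$\left(-139 - 87\right) p{\left(-7 \right)} = \left(-139 - 87\right) \left(\left(-87\right) \left(-7\right)\right) = \left(-226\right) 609 = -137634$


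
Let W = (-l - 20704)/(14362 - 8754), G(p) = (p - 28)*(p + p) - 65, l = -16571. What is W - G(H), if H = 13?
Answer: 2547507/5608 ≈ 454.26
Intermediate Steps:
G(p) = -65 + 2*p*(-28 + p) (G(p) = (-28 + p)*(2*p) - 65 = 2*p*(-28 + p) - 65 = -65 + 2*p*(-28 + p))
W = -4133/5608 (W = (-1*(-16571) - 20704)/(14362 - 8754) = (16571 - 20704)/5608 = -4133*1/5608 = -4133/5608 ≈ -0.73698)
W - G(H) = -4133/5608 - (-65 - 56*13 + 2*13²) = -4133/5608 - (-65 - 728 + 2*169) = -4133/5608 - (-65 - 728 + 338) = -4133/5608 - 1*(-455) = -4133/5608 + 455 = 2547507/5608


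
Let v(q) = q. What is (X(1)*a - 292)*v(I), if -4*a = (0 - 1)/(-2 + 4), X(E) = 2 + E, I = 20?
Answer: -11665/2 ≈ -5832.5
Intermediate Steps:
a = ⅛ (a = -(0 - 1)/(4*(-2 + 4)) = -(-1)/(4*2) = -¼*(-½) = ⅛ ≈ 0.12500)
(X(1)*a - 292)*v(I) = ((2 + 1)*(⅛) - 292)*20 = (3*(⅛) - 292)*20 = (3/8 - 292)*20 = -2333/8*20 = -11665/2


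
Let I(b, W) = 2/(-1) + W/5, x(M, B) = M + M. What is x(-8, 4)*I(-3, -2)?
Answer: 192/5 ≈ 38.400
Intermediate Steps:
x(M, B) = 2*M
I(b, W) = -2 + W/5 (I(b, W) = 2*(-1) + W*(⅕) = -2 + W/5)
x(-8, 4)*I(-3, -2) = (2*(-8))*(-2 + (⅕)*(-2)) = -16*(-2 - ⅖) = -16*(-12/5) = 192/5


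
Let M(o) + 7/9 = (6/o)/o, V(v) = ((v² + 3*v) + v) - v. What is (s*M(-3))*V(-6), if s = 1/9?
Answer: -2/9 ≈ -0.22222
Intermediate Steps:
V(v) = v² + 3*v (V(v) = (v² + 4*v) - v = v² + 3*v)
s = ⅑ ≈ 0.11111
M(o) = -7/9 + 6/o² (M(o) = -7/9 + (6/o)/o = -7/9 + 6/o²)
(s*M(-3))*V(-6) = ((-7/9 + 6/(-3)²)/9)*(-6*(3 - 6)) = ((-7/9 + 6*(⅑))/9)*(-6*(-3)) = ((-7/9 + ⅔)/9)*18 = ((⅑)*(-⅑))*18 = -1/81*18 = -2/9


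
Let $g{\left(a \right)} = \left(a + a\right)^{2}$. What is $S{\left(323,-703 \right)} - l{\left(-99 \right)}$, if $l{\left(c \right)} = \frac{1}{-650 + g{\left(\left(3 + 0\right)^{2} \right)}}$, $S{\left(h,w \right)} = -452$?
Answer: $- \frac{147351}{326} \approx -452.0$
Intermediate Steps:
$g{\left(a \right)} = 4 a^{2}$ ($g{\left(a \right)} = \left(2 a\right)^{2} = 4 a^{2}$)
$l{\left(c \right)} = - \frac{1}{326}$ ($l{\left(c \right)} = \frac{1}{-650 + 4 \left(\left(3 + 0\right)^{2}\right)^{2}} = \frac{1}{-650 + 4 \left(3^{2}\right)^{2}} = \frac{1}{-650 + 4 \cdot 9^{2}} = \frac{1}{-650 + 4 \cdot 81} = \frac{1}{-650 + 324} = \frac{1}{-326} = - \frac{1}{326}$)
$S{\left(323,-703 \right)} - l{\left(-99 \right)} = -452 - - \frac{1}{326} = -452 + \frac{1}{326} = - \frac{147351}{326}$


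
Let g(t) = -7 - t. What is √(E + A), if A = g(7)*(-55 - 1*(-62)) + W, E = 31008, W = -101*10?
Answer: 10*√299 ≈ 172.92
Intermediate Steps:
W = -1010
A = -1108 (A = (-7 - 1*7)*(-55 - 1*(-62)) - 1010 = (-7 - 7)*(-55 + 62) - 1010 = -14*7 - 1010 = -98 - 1010 = -1108)
√(E + A) = √(31008 - 1108) = √29900 = 10*√299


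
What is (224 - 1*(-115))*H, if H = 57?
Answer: 19323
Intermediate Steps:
(224 - 1*(-115))*H = (224 - 1*(-115))*57 = (224 + 115)*57 = 339*57 = 19323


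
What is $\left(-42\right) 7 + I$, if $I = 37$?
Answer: $-257$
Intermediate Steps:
$\left(-42\right) 7 + I = \left(-42\right) 7 + 37 = -294 + 37 = -257$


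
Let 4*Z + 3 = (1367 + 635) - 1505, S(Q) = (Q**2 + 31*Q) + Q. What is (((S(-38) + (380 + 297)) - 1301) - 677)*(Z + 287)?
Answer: -880933/2 ≈ -4.4047e+5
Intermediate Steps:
S(Q) = Q**2 + 32*Q
Z = 247/2 (Z = -3/4 + ((1367 + 635) - 1505)/4 = -3/4 + (2002 - 1505)/4 = -3/4 + (1/4)*497 = -3/4 + 497/4 = 247/2 ≈ 123.50)
(((S(-38) + (380 + 297)) - 1301) - 677)*(Z + 287) = (((-38*(32 - 38) + (380 + 297)) - 1301) - 677)*(247/2 + 287) = (((-38*(-6) + 677) - 1301) - 677)*(821/2) = (((228 + 677) - 1301) - 677)*(821/2) = ((905 - 1301) - 677)*(821/2) = (-396 - 677)*(821/2) = -1073*821/2 = -880933/2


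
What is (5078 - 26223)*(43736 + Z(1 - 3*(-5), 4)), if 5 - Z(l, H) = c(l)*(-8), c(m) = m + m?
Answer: -930316565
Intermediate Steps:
c(m) = 2*m
Z(l, H) = 5 + 16*l (Z(l, H) = 5 - 2*l*(-8) = 5 - (-16)*l = 5 + 16*l)
(5078 - 26223)*(43736 + Z(1 - 3*(-5), 4)) = (5078 - 26223)*(43736 + (5 + 16*(1 - 3*(-5)))) = -21145*(43736 + (5 + 16*(1 + 15))) = -21145*(43736 + (5 + 16*16)) = -21145*(43736 + (5 + 256)) = -21145*(43736 + 261) = -21145*43997 = -930316565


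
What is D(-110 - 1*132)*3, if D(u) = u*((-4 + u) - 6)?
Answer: 182952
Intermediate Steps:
D(u) = u*(-10 + u)
D(-110 - 1*132)*3 = ((-110 - 1*132)*(-10 + (-110 - 1*132)))*3 = ((-110 - 132)*(-10 + (-110 - 132)))*3 = -242*(-10 - 242)*3 = -242*(-252)*3 = 60984*3 = 182952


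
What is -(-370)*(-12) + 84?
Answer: -4356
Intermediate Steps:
-(-370)*(-12) + 84 = -74*60 + 84 = -4440 + 84 = -4356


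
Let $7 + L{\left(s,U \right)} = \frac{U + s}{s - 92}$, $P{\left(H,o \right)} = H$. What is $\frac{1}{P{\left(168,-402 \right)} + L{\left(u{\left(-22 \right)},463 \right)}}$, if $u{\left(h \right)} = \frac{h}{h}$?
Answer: $\frac{91}{14187} \approx 0.0064143$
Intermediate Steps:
$u{\left(h \right)} = 1$
$L{\left(s,U \right)} = -7 + \frac{U + s}{-92 + s}$ ($L{\left(s,U \right)} = -7 + \frac{U + s}{s - 92} = -7 + \frac{U + s}{-92 + s}$)
$\frac{1}{P{\left(168,-402 \right)} + L{\left(u{\left(-22 \right)},463 \right)}} = \frac{1}{168 + \frac{644 + 463 - 6}{-92 + 1}} = \frac{1}{168 + \frac{644 + 463 - 6}{-91}} = \frac{1}{168 - \frac{1101}{91}} = \frac{1}{\frac{14187}{91}} = \frac{91}{14187}$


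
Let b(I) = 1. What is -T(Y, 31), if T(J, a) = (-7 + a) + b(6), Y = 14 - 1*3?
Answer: -25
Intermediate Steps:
Y = 11 (Y = 14 - 3 = 11)
T(J, a) = -6 + a (T(J, a) = (-7 + a) + 1 = -6 + a)
-T(Y, 31) = -(-6 + 31) = -1*25 = -25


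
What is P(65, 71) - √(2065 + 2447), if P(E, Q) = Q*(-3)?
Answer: -213 - 4*√282 ≈ -280.17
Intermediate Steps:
P(E, Q) = -3*Q
P(65, 71) - √(2065 + 2447) = -3*71 - √(2065 + 2447) = -213 - √4512 = -213 - 4*√282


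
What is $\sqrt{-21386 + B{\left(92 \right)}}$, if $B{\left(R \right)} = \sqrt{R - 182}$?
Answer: $\sqrt{-21386 + 3 i \sqrt{10}} \approx 0.0324 + 146.24 i$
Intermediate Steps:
$B{\left(R \right)} = \sqrt{-182 + R}$
$\sqrt{-21386 + B{\left(92 \right)}} = \sqrt{-21386 + \sqrt{-182 + 92}} = \sqrt{-21386 + \sqrt{-90}} = \sqrt{-21386 + 3 i \sqrt{10}}$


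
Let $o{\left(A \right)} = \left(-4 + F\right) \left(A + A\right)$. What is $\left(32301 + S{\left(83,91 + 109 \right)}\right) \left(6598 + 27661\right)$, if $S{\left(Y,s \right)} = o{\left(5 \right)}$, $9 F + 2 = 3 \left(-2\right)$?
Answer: $\frac{9944325671}{9} \approx 1.1049 \cdot 10^{9}$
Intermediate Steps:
$F = - \frac{8}{9}$ ($F = - \frac{2}{9} + \frac{3 \left(-2\right)}{9} = - \frac{2}{9} + \frac{1}{9} \left(-6\right) = - \frac{2}{9} - \frac{2}{3} = - \frac{8}{9} \approx -0.88889$)
$o{\left(A \right)} = - \frac{88 A}{9}$ ($o{\left(A \right)} = \left(-4 - \frac{8}{9}\right) \left(A + A\right) = - \frac{44 \cdot 2 A}{9} = - \frac{88 A}{9}$)
$S{\left(Y,s \right)} = - \frac{440}{9}$ ($S{\left(Y,s \right)} = \left(- \frac{88}{9}\right) 5 = - \frac{440}{9}$)
$\left(32301 + S{\left(83,91 + 109 \right)}\right) \left(6598 + 27661\right) = \left(32301 - \frac{440}{9}\right) \left(6598 + 27661\right) = \frac{290269}{9} \cdot 34259 = \frac{9944325671}{9}$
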